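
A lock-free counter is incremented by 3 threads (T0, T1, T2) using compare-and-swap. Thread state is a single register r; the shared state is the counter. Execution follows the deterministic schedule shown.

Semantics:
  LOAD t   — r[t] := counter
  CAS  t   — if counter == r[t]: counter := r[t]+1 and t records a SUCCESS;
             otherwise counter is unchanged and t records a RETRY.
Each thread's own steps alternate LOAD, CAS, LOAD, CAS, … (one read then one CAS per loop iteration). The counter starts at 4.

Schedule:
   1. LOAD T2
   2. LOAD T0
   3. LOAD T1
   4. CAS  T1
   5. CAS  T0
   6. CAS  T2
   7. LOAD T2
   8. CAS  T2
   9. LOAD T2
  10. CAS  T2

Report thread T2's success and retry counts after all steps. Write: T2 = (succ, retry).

   1) LOAD T2:  M=4  r_T2=4
   2) LOAD T0:  M=4  r_T0=4
   3) LOAD T1:  M=4  r_T1=4
   4) CAS  T1:  M=5  r_T1=4 ✓
   5) CAS  T0:  M=5  r_T0=4 ✗
   6) CAS  T2:  M=5  r_T2=4 ✗
   7) LOAD T2:  M=5  r_T2=5
   8) CAS  T2:  M=6  r_T2=5 ✓
   9) LOAD T2:  M=6  r_T2=6
  10) CAS  T2:  M=7  r_T2=6 ✓

T2 = (2, 1)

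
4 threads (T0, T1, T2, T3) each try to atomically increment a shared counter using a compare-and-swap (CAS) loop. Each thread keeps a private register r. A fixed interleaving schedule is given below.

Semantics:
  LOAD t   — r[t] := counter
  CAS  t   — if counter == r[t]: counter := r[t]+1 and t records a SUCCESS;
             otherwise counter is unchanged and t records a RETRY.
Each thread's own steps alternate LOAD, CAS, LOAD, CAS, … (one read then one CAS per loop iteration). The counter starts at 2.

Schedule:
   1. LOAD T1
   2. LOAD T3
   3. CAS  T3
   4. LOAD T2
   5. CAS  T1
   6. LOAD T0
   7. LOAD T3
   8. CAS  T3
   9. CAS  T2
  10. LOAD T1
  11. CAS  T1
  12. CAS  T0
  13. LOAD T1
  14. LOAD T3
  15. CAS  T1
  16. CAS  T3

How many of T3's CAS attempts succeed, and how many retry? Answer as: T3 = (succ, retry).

T3 = (2, 1)

[1] T1.load  rd  (counter 2, T1.r 2)
[2] T3.load  rd  (counter 2, T3.r 2)
[3] T3.cas  hit  (counter 3, T3.r 2)
[4] T2.load  rd  (counter 3, T2.r 3)
[5] T1.cas  miss  (counter 3, T1.r 2)
[6] T0.load  rd  (counter 3, T0.r 3)
[7] T3.load  rd  (counter 3, T3.r 3)
[8] T3.cas  hit  (counter 4, T3.r 3)
[9] T2.cas  miss  (counter 4, T2.r 3)
[10] T1.load  rd  (counter 4, T1.r 4)
[11] T1.cas  hit  (counter 5, T1.r 4)
[12] T0.cas  miss  (counter 5, T0.r 3)
[13] T1.load  rd  (counter 5, T1.r 5)
[14] T3.load  rd  (counter 5, T3.r 5)
[15] T1.cas  hit  (counter 6, T1.r 5)
[16] T3.cas  miss  (counter 6, T3.r 5)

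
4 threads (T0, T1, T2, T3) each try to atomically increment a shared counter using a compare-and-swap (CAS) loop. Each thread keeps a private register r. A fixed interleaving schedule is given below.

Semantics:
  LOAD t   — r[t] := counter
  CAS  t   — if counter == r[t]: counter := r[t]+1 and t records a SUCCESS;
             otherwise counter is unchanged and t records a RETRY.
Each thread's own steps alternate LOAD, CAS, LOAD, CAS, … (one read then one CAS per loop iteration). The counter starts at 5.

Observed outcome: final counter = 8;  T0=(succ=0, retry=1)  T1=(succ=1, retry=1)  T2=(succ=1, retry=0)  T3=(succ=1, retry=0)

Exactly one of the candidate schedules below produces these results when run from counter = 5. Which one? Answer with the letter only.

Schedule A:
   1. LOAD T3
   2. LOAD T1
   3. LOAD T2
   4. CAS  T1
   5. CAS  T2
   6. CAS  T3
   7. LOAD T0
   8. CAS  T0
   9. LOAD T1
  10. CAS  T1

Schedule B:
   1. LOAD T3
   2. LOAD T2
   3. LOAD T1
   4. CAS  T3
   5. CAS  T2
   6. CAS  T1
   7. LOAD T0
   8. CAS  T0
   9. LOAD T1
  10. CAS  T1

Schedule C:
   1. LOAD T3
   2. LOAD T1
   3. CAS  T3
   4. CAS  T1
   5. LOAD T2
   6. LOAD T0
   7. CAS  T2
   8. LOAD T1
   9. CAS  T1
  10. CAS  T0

Run C:
step 1: T3 LOAD ⇒ load; ctr=5 reg=5
step 2: T1 LOAD ⇒ load; ctr=5 reg=5
step 3: T3 CAS ⇒ ok; ctr=6 reg=5
step 4: T1 CAS ⇒ retry; ctr=6 reg=5
step 5: T2 LOAD ⇒ load; ctr=6 reg=6
step 6: T0 LOAD ⇒ load; ctr=6 reg=6
step 7: T2 CAS ⇒ ok; ctr=7 reg=6
step 8: T1 LOAD ⇒ load; ctr=7 reg=7
step 9: T1 CAS ⇒ ok; ctr=8 reg=7
step 10: T0 CAS ⇒ retry; ctr=8 reg=6

C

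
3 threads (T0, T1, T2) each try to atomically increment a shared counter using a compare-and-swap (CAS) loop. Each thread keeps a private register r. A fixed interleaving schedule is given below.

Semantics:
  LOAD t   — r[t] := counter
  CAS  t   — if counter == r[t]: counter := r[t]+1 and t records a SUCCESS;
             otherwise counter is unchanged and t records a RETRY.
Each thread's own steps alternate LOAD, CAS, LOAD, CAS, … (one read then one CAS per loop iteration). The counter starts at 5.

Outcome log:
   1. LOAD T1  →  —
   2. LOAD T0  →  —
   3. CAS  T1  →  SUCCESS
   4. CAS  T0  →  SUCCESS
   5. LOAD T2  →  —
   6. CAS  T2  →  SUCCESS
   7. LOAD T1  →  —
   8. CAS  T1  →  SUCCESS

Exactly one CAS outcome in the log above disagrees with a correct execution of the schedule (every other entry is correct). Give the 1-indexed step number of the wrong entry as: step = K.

step = 4

Reference trace:
#1 T1 reads 5
#2 T0 reads 5
#3 T1 CAS(5→6) writes; counter now 6
#4 T0 CAS(5→6) fails; counter now 6
#5 T2 reads 6
#6 T2 CAS(6→7) writes; counter now 7
#7 T1 reads 7
#8 T1 CAS(7→8) writes; counter now 8
Log disagrees first at step 4.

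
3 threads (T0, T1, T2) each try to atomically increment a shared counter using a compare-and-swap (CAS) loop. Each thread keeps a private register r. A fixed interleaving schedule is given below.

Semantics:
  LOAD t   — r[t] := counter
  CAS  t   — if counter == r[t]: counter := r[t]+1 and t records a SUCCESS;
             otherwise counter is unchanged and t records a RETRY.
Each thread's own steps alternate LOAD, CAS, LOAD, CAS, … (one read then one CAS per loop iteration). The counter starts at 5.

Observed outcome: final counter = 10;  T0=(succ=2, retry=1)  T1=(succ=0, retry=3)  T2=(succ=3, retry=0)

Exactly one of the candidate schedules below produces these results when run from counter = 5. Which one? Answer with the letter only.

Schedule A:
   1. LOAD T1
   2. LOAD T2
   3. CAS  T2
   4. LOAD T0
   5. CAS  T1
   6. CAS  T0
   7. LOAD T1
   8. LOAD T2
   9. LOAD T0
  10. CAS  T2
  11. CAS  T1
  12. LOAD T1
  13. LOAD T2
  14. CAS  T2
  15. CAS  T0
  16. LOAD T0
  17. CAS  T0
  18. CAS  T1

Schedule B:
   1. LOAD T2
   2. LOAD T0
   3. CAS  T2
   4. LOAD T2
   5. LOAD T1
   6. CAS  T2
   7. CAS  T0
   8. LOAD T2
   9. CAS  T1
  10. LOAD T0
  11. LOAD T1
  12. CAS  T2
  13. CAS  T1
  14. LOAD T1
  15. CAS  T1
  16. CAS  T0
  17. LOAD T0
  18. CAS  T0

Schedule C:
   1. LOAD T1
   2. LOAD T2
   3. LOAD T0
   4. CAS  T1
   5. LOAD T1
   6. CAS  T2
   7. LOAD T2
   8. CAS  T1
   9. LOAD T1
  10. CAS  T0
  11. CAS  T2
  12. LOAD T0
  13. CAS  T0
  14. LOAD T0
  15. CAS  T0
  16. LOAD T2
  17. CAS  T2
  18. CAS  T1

Run A:
1. LOAD T1 → mem=5 r[T1]=5 [LOAD]
2. LOAD T2 → mem=5 r[T2]=5 [LOAD]
3. CAS T2 → mem=6 r[T2]=5 [OK]
4. LOAD T0 → mem=6 r[T0]=6 [LOAD]
5. CAS T1 → mem=6 r[T1]=5 [RETRY]
6. CAS T0 → mem=7 r[T0]=6 [OK]
7. LOAD T1 → mem=7 r[T1]=7 [LOAD]
8. LOAD T2 → mem=7 r[T2]=7 [LOAD]
9. LOAD T0 → mem=7 r[T0]=7 [LOAD]
10. CAS T2 → mem=8 r[T2]=7 [OK]
11. CAS T1 → mem=8 r[T1]=7 [RETRY]
12. LOAD T1 → mem=8 r[T1]=8 [LOAD]
13. LOAD T2 → mem=8 r[T2]=8 [LOAD]
14. CAS T2 → mem=9 r[T2]=8 [OK]
15. CAS T0 → mem=9 r[T0]=7 [RETRY]
16. LOAD T0 → mem=9 r[T0]=9 [LOAD]
17. CAS T0 → mem=10 r[T0]=9 [OK]
18. CAS T1 → mem=10 r[T1]=8 [RETRY]

A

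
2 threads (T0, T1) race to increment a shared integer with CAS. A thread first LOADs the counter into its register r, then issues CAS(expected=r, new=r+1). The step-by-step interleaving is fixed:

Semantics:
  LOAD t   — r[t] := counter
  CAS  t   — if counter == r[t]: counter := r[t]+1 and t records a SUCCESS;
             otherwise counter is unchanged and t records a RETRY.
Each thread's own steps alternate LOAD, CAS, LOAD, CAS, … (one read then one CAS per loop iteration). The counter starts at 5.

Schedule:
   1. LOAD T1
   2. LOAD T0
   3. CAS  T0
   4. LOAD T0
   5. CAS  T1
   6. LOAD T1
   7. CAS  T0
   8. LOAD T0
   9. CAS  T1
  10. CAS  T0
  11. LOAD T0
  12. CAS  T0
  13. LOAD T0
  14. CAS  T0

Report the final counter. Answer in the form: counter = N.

   1) LOAD T1:  M=5  r_T1=5
   2) LOAD T0:  M=5  r_T0=5
   3) CAS  T0:  M=6  r_T0=5 ✓
   4) LOAD T0:  M=6  r_T0=6
   5) CAS  T1:  M=6  r_T1=5 ✗
   6) LOAD T1:  M=6  r_T1=6
   7) CAS  T0:  M=7  r_T0=6 ✓
   8) LOAD T0:  M=7  r_T0=7
   9) CAS  T1:  M=7  r_T1=6 ✗
  10) CAS  T0:  M=8  r_T0=7 ✓
  11) LOAD T0:  M=8  r_T0=8
  12) CAS  T0:  M=9  r_T0=8 ✓
  13) LOAD T0:  M=9  r_T0=9
  14) CAS  T0:  M=10  r_T0=9 ✓

counter = 10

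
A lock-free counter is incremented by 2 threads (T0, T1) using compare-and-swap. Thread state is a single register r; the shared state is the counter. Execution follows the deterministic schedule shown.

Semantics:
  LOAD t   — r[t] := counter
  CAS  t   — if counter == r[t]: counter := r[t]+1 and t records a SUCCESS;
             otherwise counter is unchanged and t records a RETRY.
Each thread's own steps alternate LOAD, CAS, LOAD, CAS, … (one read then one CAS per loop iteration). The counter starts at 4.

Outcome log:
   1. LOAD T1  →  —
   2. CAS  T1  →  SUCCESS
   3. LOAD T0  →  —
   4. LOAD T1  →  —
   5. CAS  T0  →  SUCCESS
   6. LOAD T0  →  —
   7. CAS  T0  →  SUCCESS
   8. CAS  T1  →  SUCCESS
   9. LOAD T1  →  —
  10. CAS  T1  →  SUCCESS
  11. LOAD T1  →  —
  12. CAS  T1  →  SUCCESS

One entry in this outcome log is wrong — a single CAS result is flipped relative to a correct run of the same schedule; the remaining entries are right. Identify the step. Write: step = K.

step = 8

Reference trace:
#1 T1 reads 4
#2 T1 CAS(4→5) writes; counter now 5
#3 T0 reads 5
#4 T1 reads 5
#5 T0 CAS(5→6) writes; counter now 6
#6 T0 reads 6
#7 T0 CAS(6→7) writes; counter now 7
#8 T1 CAS(5→6) fails; counter now 7
#9 T1 reads 7
#10 T1 CAS(7→8) writes; counter now 8
#11 T1 reads 8
#12 T1 CAS(8→9) writes; counter now 9
Mismatch at 8.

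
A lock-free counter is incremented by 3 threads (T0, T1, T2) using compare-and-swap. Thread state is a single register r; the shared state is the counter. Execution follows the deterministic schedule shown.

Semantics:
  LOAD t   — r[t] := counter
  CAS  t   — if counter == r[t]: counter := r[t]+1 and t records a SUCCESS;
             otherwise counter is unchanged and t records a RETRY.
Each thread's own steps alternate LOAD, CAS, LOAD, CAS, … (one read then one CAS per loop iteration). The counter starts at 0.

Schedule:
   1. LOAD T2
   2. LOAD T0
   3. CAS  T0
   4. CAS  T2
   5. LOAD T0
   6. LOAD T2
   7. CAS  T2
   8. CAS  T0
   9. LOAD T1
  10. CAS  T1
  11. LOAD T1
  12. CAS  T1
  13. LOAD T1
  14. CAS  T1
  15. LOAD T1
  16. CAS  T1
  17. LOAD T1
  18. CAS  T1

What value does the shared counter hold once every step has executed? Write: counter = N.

counter = 7

1. LOAD T2 → mem=0 r[T2]=0 [LOAD]
2. LOAD T0 → mem=0 r[T0]=0 [LOAD]
3. CAS T0 → mem=1 r[T0]=0 [OK]
4. CAS T2 → mem=1 r[T2]=0 [RETRY]
5. LOAD T0 → mem=1 r[T0]=1 [LOAD]
6. LOAD T2 → mem=1 r[T2]=1 [LOAD]
7. CAS T2 → mem=2 r[T2]=1 [OK]
8. CAS T0 → mem=2 r[T0]=1 [RETRY]
9. LOAD T1 → mem=2 r[T1]=2 [LOAD]
10. CAS T1 → mem=3 r[T1]=2 [OK]
11. LOAD T1 → mem=3 r[T1]=3 [LOAD]
12. CAS T1 → mem=4 r[T1]=3 [OK]
13. LOAD T1 → mem=4 r[T1]=4 [LOAD]
14. CAS T1 → mem=5 r[T1]=4 [OK]
15. LOAD T1 → mem=5 r[T1]=5 [LOAD]
16. CAS T1 → mem=6 r[T1]=5 [OK]
17. LOAD T1 → mem=6 r[T1]=6 [LOAD]
18. CAS T1 → mem=7 r[T1]=6 [OK]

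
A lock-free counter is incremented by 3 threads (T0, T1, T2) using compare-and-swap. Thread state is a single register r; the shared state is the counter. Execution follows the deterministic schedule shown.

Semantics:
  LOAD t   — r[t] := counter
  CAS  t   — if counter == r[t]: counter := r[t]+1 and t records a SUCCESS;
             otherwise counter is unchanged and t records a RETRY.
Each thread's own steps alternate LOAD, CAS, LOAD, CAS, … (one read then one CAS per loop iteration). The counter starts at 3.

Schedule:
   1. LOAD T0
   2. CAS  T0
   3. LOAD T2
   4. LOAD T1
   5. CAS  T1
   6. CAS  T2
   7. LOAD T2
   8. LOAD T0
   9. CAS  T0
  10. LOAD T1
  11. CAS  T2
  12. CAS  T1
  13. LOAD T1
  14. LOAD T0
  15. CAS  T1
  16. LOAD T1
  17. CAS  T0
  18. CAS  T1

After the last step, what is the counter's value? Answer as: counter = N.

counter = 9

1. LOAD T0 → mem=3 r[T0]=3 [LOAD]
2. CAS T0 → mem=4 r[T0]=3 [OK]
3. LOAD T2 → mem=4 r[T2]=4 [LOAD]
4. LOAD T1 → mem=4 r[T1]=4 [LOAD]
5. CAS T1 → mem=5 r[T1]=4 [OK]
6. CAS T2 → mem=5 r[T2]=4 [RETRY]
7. LOAD T2 → mem=5 r[T2]=5 [LOAD]
8. LOAD T0 → mem=5 r[T0]=5 [LOAD]
9. CAS T0 → mem=6 r[T0]=5 [OK]
10. LOAD T1 → mem=6 r[T1]=6 [LOAD]
11. CAS T2 → mem=6 r[T2]=5 [RETRY]
12. CAS T1 → mem=7 r[T1]=6 [OK]
13. LOAD T1 → mem=7 r[T1]=7 [LOAD]
14. LOAD T0 → mem=7 r[T0]=7 [LOAD]
15. CAS T1 → mem=8 r[T1]=7 [OK]
16. LOAD T1 → mem=8 r[T1]=8 [LOAD]
17. CAS T0 → mem=8 r[T0]=7 [RETRY]
18. CAS T1 → mem=9 r[T1]=8 [OK]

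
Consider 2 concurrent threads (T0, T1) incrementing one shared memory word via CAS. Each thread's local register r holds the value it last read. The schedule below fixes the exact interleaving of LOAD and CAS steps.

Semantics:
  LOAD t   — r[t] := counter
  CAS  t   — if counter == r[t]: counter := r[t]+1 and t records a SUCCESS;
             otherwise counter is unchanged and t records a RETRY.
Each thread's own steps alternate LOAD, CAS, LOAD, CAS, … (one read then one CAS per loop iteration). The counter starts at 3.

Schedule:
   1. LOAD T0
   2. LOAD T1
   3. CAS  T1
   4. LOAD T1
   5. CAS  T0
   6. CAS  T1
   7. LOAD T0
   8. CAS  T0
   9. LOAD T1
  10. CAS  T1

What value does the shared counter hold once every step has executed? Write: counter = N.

#1 T0 reads 3
#2 T1 reads 3
#3 T1 CAS(3→4) writes; counter now 4
#4 T1 reads 4
#5 T0 CAS(3→4) fails; counter now 4
#6 T1 CAS(4→5) writes; counter now 5
#7 T0 reads 5
#8 T0 CAS(5→6) writes; counter now 6
#9 T1 reads 6
#10 T1 CAS(6→7) writes; counter now 7

counter = 7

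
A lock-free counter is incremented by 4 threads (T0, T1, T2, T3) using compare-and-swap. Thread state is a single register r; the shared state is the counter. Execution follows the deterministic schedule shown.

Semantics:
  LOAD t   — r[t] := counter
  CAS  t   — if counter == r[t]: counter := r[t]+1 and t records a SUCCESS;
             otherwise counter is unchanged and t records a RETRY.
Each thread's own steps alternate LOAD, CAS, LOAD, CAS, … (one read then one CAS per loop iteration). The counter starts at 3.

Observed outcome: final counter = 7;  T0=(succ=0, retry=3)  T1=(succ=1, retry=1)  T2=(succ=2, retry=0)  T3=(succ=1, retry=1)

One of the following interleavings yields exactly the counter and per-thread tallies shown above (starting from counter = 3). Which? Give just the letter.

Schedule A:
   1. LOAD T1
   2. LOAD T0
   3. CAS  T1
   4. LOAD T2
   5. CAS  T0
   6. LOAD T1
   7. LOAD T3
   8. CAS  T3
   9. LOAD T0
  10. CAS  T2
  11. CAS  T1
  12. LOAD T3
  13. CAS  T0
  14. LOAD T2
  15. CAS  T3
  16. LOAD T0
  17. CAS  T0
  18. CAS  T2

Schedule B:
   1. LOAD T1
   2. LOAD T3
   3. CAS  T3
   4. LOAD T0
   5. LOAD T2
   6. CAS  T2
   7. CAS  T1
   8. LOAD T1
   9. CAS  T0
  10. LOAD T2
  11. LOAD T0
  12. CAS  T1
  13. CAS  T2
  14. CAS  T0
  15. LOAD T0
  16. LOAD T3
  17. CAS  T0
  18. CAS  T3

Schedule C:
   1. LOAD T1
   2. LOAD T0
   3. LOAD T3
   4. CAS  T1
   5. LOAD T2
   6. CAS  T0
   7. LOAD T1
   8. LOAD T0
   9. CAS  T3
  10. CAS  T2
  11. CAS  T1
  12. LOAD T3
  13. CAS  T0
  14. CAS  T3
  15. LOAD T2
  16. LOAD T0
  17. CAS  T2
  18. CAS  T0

Tracing schedule C:
   1) LOAD T1:  M=3  r_T1=3
   2) LOAD T0:  M=3  r_T0=3
   3) LOAD T3:  M=3  r_T3=3
   4) CAS  T1:  M=4  r_T1=3 ✓
   5) LOAD T2:  M=4  r_T2=4
   6) CAS  T0:  M=4  r_T0=3 ✗
   7) LOAD T1:  M=4  r_T1=4
   8) LOAD T0:  M=4  r_T0=4
   9) CAS  T3:  M=4  r_T3=3 ✗
  10) CAS  T2:  M=5  r_T2=4 ✓
  11) CAS  T1:  M=5  r_T1=4 ✗
  12) LOAD T3:  M=5  r_T3=5
  13) CAS  T0:  M=5  r_T0=4 ✗
  14) CAS  T3:  M=6  r_T3=5 ✓
  15) LOAD T2:  M=6  r_T2=6
  16) LOAD T0:  M=6  r_T0=6
  17) CAS  T2:  M=7  r_T2=6 ✓
  18) CAS  T0:  M=7  r_T0=6 ✗

C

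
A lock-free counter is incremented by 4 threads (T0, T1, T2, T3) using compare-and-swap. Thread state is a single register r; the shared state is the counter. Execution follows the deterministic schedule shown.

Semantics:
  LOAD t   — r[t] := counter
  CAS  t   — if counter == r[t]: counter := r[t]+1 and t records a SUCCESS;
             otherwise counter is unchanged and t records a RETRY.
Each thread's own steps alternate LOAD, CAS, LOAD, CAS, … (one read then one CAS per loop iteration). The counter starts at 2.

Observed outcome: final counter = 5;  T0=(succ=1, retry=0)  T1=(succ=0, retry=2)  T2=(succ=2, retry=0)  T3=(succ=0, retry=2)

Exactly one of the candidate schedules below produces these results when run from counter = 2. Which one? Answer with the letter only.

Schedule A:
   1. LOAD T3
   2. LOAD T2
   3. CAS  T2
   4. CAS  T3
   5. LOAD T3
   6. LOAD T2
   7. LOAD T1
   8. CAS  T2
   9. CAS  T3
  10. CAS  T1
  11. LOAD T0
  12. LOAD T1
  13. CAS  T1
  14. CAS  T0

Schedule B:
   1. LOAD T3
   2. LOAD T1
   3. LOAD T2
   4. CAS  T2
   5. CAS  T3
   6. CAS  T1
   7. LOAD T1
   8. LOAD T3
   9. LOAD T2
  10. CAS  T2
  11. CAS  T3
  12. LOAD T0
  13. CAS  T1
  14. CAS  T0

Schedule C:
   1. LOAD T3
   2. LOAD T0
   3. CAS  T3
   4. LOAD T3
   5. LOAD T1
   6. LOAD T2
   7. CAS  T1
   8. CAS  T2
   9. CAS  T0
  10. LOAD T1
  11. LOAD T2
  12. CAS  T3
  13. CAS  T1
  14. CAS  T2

B

Tracing schedule B:
[1] T3.load  rd  (counter 2, T3.r 2)
[2] T1.load  rd  (counter 2, T1.r 2)
[3] T2.load  rd  (counter 2, T2.r 2)
[4] T2.cas  hit  (counter 3, T2.r 2)
[5] T3.cas  miss  (counter 3, T3.r 2)
[6] T1.cas  miss  (counter 3, T1.r 2)
[7] T1.load  rd  (counter 3, T1.r 3)
[8] T3.load  rd  (counter 3, T3.r 3)
[9] T2.load  rd  (counter 3, T2.r 3)
[10] T2.cas  hit  (counter 4, T2.r 3)
[11] T3.cas  miss  (counter 4, T3.r 3)
[12] T0.load  rd  (counter 4, T0.r 4)
[13] T1.cas  miss  (counter 4, T1.r 3)
[14] T0.cas  hit  (counter 5, T0.r 4)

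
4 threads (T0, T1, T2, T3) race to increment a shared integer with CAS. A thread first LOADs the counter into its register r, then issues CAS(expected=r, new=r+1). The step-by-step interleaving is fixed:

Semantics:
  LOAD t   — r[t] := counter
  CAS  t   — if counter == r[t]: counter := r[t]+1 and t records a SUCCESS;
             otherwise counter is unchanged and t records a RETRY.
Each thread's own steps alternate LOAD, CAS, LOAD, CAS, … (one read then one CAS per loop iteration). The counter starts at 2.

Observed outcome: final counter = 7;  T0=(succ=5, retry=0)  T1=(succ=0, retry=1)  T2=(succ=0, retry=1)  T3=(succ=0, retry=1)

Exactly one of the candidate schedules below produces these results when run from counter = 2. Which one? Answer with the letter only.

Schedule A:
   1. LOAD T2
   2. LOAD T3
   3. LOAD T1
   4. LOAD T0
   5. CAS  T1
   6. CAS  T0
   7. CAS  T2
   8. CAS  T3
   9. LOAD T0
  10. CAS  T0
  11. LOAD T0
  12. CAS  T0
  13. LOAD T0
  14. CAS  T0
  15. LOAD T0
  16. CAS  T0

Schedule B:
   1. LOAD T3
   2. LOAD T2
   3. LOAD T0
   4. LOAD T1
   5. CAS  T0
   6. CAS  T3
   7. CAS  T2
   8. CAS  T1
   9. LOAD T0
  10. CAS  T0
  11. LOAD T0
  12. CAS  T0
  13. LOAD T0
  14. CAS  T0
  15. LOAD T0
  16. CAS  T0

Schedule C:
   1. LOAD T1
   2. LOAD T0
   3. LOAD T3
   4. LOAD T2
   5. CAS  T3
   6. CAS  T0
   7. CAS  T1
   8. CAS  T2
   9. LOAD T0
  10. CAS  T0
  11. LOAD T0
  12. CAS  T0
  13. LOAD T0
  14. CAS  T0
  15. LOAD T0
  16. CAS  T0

Run B:
1. LOAD T3 → mem=2 r[T3]=2 [LOAD]
2. LOAD T2 → mem=2 r[T2]=2 [LOAD]
3. LOAD T0 → mem=2 r[T0]=2 [LOAD]
4. LOAD T1 → mem=2 r[T1]=2 [LOAD]
5. CAS T0 → mem=3 r[T0]=2 [OK]
6. CAS T3 → mem=3 r[T3]=2 [RETRY]
7. CAS T2 → mem=3 r[T2]=2 [RETRY]
8. CAS T1 → mem=3 r[T1]=2 [RETRY]
9. LOAD T0 → mem=3 r[T0]=3 [LOAD]
10. CAS T0 → mem=4 r[T0]=3 [OK]
11. LOAD T0 → mem=4 r[T0]=4 [LOAD]
12. CAS T0 → mem=5 r[T0]=4 [OK]
13. LOAD T0 → mem=5 r[T0]=5 [LOAD]
14. CAS T0 → mem=6 r[T0]=5 [OK]
15. LOAD T0 → mem=6 r[T0]=6 [LOAD]
16. CAS T0 → mem=7 r[T0]=6 [OK]

B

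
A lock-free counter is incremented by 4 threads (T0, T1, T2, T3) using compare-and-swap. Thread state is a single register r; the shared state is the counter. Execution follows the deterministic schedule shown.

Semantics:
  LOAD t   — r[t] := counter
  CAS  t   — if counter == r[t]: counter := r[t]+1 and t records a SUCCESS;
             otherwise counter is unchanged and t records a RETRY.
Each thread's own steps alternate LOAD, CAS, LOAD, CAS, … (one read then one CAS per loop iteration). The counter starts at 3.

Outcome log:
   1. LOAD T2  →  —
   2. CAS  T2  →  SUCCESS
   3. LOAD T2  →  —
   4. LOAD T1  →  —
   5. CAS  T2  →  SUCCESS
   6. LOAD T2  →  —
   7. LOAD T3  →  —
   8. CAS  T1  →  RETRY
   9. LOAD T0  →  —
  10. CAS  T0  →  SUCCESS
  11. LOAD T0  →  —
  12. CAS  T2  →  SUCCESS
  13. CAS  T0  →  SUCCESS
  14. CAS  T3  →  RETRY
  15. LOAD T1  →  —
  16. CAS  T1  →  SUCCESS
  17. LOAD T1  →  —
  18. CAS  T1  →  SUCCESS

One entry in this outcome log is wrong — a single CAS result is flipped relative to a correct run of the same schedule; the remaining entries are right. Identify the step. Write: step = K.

Correct run:
1. LOAD T2 → mem=3 r[T2]=3 [LOAD]
2. CAS T2 → mem=4 r[T2]=3 [OK]
3. LOAD T2 → mem=4 r[T2]=4 [LOAD]
4. LOAD T1 → mem=4 r[T1]=4 [LOAD]
5. CAS T2 → mem=5 r[T2]=4 [OK]
6. LOAD T2 → mem=5 r[T2]=5 [LOAD]
7. LOAD T3 → mem=5 r[T3]=5 [LOAD]
8. CAS T1 → mem=5 r[T1]=4 [RETRY]
9. LOAD T0 → mem=5 r[T0]=5 [LOAD]
10. CAS T0 → mem=6 r[T0]=5 [OK]
11. LOAD T0 → mem=6 r[T0]=6 [LOAD]
12. CAS T2 → mem=6 r[T2]=5 [RETRY]
13. CAS T0 → mem=7 r[T0]=6 [OK]
14. CAS T3 → mem=7 r[T3]=5 [RETRY]
15. LOAD T1 → mem=7 r[T1]=7 [LOAD]
16. CAS T1 → mem=8 r[T1]=7 [OK]
17. LOAD T1 → mem=8 r[T1]=8 [LOAD]
18. CAS T1 → mem=9 r[T1]=8 [OK]
Mismatch at 12.

step = 12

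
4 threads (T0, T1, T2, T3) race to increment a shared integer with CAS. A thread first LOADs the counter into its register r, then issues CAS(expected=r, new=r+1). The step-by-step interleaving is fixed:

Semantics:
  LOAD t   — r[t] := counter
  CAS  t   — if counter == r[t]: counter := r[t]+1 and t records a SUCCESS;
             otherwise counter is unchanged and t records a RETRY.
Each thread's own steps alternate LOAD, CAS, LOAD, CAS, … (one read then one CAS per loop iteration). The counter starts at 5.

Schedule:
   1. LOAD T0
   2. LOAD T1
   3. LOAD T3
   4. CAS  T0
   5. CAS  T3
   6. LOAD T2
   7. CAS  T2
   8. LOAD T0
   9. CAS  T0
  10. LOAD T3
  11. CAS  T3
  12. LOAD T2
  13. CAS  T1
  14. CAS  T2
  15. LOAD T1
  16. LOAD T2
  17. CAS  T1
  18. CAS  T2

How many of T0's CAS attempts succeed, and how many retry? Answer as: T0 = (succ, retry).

#1 T0 reads 5
#2 T1 reads 5
#3 T3 reads 5
#4 T0 CAS(5→6) writes; counter now 6
#5 T3 CAS(5→6) fails; counter now 6
#6 T2 reads 6
#7 T2 CAS(6→7) writes; counter now 7
#8 T0 reads 7
#9 T0 CAS(7→8) writes; counter now 8
#10 T3 reads 8
#11 T3 CAS(8→9) writes; counter now 9
#12 T2 reads 9
#13 T1 CAS(5→6) fails; counter now 9
#14 T2 CAS(9→10) writes; counter now 10
#15 T1 reads 10
#16 T2 reads 10
#17 T1 CAS(10→11) writes; counter now 11
#18 T2 CAS(10→11) fails; counter now 11

T0 = (2, 0)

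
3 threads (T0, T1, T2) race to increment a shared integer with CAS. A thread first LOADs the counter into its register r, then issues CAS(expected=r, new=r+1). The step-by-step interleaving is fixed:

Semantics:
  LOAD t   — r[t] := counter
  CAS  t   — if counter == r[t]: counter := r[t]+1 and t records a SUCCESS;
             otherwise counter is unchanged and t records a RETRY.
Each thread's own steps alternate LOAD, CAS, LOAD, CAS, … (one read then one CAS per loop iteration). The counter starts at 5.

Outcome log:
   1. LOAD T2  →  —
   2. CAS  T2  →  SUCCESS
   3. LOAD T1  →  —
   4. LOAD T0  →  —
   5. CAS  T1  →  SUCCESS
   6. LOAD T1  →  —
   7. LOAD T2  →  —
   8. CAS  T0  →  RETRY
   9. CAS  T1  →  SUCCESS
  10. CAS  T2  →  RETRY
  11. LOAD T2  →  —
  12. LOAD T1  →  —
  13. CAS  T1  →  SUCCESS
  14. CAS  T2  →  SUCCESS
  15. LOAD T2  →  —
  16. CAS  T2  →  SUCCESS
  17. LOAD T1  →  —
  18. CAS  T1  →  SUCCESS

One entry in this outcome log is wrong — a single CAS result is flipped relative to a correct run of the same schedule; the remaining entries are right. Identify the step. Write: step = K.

step = 14

Re-executing:
   1) LOAD T2:  M=5  r_T2=5
   2) CAS  T2:  M=6  r_T2=5 ✓
   3) LOAD T1:  M=6  r_T1=6
   4) LOAD T0:  M=6  r_T0=6
   5) CAS  T1:  M=7  r_T1=6 ✓
   6) LOAD T1:  M=7  r_T1=7
   7) LOAD T2:  M=7  r_T2=7
   8) CAS  T0:  M=7  r_T0=6 ✗
   9) CAS  T1:  M=8  r_T1=7 ✓
  10) CAS  T2:  M=8  r_T2=7 ✗
  11) LOAD T2:  M=8  r_T2=8
  12) LOAD T1:  M=8  r_T1=8
  13) CAS  T1:  M=9  r_T1=8 ✓
  14) CAS  T2:  M=9  r_T2=8 ✗
  15) LOAD T2:  M=9  r_T2=9
  16) CAS  T2:  M=10  r_T2=9 ✓
  17) LOAD T1:  M=10  r_T1=10
  18) CAS  T1:  M=11  r_T1=10 ✓
Mismatch at 14.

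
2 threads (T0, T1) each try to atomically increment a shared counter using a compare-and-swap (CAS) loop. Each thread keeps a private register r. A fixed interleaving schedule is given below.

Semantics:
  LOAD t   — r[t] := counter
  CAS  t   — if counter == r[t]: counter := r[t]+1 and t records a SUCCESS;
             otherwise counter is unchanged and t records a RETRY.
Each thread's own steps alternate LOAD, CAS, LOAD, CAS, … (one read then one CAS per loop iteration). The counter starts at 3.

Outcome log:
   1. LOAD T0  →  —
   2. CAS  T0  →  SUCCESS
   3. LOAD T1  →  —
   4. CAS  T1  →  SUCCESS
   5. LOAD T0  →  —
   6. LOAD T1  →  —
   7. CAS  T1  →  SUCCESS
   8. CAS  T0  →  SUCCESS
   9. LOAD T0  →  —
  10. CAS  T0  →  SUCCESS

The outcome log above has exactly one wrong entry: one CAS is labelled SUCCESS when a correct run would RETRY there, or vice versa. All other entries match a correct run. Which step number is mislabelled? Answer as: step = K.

Re-executing:
step 1: T0 LOAD ⇒ load; ctr=3 reg=3
step 2: T0 CAS ⇒ ok; ctr=4 reg=3
step 3: T1 LOAD ⇒ load; ctr=4 reg=4
step 4: T1 CAS ⇒ ok; ctr=5 reg=4
step 5: T0 LOAD ⇒ load; ctr=5 reg=5
step 6: T1 LOAD ⇒ load; ctr=5 reg=5
step 7: T1 CAS ⇒ ok; ctr=6 reg=5
step 8: T0 CAS ⇒ retry; ctr=6 reg=5
step 9: T0 LOAD ⇒ load; ctr=6 reg=6
step 10: T0 CAS ⇒ ok; ctr=7 reg=6
Mismatch at 8.

step = 8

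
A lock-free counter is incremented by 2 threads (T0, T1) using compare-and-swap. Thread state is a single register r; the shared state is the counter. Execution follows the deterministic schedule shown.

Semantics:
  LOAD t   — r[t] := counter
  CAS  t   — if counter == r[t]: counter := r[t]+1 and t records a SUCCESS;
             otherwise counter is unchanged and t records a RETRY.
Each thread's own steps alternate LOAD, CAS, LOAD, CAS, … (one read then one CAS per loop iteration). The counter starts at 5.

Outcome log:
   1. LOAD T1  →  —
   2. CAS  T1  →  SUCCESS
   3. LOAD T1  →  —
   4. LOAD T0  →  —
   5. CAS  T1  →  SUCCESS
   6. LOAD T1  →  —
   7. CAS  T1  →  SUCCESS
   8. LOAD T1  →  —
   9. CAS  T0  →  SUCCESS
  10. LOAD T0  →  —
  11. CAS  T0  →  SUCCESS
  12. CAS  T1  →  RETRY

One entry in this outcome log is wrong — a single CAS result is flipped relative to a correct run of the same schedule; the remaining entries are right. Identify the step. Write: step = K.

step = 9

Correct run:
#1 T1 reads 5
#2 T1 CAS(5→6) writes; counter now 6
#3 T1 reads 6
#4 T0 reads 6
#5 T1 CAS(6→7) writes; counter now 7
#6 T1 reads 7
#7 T1 CAS(7→8) writes; counter now 8
#8 T1 reads 8
#9 T0 CAS(6→7) fails; counter now 8
#10 T0 reads 8
#11 T0 CAS(8→9) writes; counter now 9
#12 T1 CAS(8→9) fails; counter now 9
Flip is step 9.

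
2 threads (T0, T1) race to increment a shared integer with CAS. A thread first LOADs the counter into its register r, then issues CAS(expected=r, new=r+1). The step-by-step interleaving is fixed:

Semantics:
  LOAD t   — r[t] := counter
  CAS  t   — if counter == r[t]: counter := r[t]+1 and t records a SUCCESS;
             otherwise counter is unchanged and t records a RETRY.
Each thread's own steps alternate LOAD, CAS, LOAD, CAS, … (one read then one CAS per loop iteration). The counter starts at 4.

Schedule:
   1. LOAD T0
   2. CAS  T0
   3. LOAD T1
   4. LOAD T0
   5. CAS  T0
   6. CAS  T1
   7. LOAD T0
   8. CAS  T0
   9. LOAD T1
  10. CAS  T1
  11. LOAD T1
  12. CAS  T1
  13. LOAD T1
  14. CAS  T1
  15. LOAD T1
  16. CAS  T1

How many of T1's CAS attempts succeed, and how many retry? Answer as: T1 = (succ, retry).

T0 LOAD — after: cnt=4, r=4 — load
T0 CAS — after: cnt=5, r=4 — ok
T1 LOAD — after: cnt=5, r=5 — load
T0 LOAD — after: cnt=5, r=5 — load
T0 CAS — after: cnt=6, r=5 — ok
T1 CAS — after: cnt=6, r=5 — retry
T0 LOAD — after: cnt=6, r=6 — load
T0 CAS — after: cnt=7, r=6 — ok
T1 LOAD — after: cnt=7, r=7 — load
T1 CAS — after: cnt=8, r=7 — ok
T1 LOAD — after: cnt=8, r=8 — load
T1 CAS — after: cnt=9, r=8 — ok
T1 LOAD — after: cnt=9, r=9 — load
T1 CAS — after: cnt=10, r=9 — ok
T1 LOAD — after: cnt=10, r=10 — load
T1 CAS — after: cnt=11, r=10 — ok

T1 = (4, 1)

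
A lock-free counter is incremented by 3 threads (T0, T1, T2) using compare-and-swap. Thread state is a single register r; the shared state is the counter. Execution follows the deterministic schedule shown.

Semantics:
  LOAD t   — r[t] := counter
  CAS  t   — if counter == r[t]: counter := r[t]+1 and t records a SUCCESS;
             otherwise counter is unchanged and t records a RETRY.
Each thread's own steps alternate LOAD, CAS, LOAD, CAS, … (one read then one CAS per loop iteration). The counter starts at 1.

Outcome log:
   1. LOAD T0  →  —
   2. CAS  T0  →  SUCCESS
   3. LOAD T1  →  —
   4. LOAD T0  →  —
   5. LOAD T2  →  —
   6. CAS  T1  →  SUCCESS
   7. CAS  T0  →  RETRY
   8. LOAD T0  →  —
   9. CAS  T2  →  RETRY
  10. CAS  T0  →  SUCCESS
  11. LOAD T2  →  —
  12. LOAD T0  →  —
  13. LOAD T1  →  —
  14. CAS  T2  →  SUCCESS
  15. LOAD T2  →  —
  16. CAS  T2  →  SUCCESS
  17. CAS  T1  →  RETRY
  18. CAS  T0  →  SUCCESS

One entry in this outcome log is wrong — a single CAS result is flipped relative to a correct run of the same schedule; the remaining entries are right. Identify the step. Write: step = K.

step = 18

Re-executing:
T0 LOAD — after: cnt=1, r=1 — load
T0 CAS — after: cnt=2, r=1 — ok
T1 LOAD — after: cnt=2, r=2 — load
T0 LOAD — after: cnt=2, r=2 — load
T2 LOAD — after: cnt=2, r=2 — load
T1 CAS — after: cnt=3, r=2 — ok
T0 CAS — after: cnt=3, r=2 — retry
T0 LOAD — after: cnt=3, r=3 — load
T2 CAS — after: cnt=3, r=2 — retry
T0 CAS — after: cnt=4, r=3 — ok
T2 LOAD — after: cnt=4, r=4 — load
T0 LOAD — after: cnt=4, r=4 — load
T1 LOAD — after: cnt=4, r=4 — load
T2 CAS — after: cnt=5, r=4 — ok
T2 LOAD — after: cnt=5, r=5 — load
T2 CAS — after: cnt=6, r=5 — ok
T1 CAS — after: cnt=6, r=4 — retry
T0 CAS — after: cnt=6, r=4 — retry
Flip is step 18.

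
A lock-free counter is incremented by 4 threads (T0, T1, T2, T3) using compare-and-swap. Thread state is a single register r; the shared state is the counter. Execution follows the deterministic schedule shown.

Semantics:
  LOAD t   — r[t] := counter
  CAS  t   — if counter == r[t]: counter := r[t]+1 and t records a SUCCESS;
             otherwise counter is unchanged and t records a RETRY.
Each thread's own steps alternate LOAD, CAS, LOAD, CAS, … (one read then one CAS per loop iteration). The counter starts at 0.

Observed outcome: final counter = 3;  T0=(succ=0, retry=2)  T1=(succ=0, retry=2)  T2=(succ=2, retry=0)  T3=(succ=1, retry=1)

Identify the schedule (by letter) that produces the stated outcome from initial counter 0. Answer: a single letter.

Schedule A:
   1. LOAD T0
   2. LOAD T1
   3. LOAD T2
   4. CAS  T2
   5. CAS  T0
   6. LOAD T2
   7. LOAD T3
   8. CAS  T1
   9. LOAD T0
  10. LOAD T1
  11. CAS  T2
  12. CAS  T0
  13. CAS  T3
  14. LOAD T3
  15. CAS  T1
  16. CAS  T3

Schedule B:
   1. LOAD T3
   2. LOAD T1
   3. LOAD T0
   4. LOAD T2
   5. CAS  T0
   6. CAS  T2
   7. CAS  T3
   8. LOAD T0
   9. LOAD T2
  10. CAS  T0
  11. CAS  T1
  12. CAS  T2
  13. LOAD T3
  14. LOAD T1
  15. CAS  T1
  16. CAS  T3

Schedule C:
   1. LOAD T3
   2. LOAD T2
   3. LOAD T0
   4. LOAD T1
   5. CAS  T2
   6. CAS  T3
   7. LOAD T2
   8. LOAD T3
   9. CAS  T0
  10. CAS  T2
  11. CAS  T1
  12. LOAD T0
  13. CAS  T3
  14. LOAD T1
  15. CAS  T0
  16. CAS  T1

Simulating candidate A:
1. LOAD T0 → mem=0 r[T0]=0 [LOAD]
2. LOAD T1 → mem=0 r[T1]=0 [LOAD]
3. LOAD T2 → mem=0 r[T2]=0 [LOAD]
4. CAS T2 → mem=1 r[T2]=0 [OK]
5. CAS T0 → mem=1 r[T0]=0 [RETRY]
6. LOAD T2 → mem=1 r[T2]=1 [LOAD]
7. LOAD T3 → mem=1 r[T3]=1 [LOAD]
8. CAS T1 → mem=1 r[T1]=0 [RETRY]
9. LOAD T0 → mem=1 r[T0]=1 [LOAD]
10. LOAD T1 → mem=1 r[T1]=1 [LOAD]
11. CAS T2 → mem=2 r[T2]=1 [OK]
12. CAS T0 → mem=2 r[T0]=1 [RETRY]
13. CAS T3 → mem=2 r[T3]=1 [RETRY]
14. LOAD T3 → mem=2 r[T3]=2 [LOAD]
15. CAS T1 → mem=2 r[T1]=1 [RETRY]
16. CAS T3 → mem=3 r[T3]=2 [OK]

A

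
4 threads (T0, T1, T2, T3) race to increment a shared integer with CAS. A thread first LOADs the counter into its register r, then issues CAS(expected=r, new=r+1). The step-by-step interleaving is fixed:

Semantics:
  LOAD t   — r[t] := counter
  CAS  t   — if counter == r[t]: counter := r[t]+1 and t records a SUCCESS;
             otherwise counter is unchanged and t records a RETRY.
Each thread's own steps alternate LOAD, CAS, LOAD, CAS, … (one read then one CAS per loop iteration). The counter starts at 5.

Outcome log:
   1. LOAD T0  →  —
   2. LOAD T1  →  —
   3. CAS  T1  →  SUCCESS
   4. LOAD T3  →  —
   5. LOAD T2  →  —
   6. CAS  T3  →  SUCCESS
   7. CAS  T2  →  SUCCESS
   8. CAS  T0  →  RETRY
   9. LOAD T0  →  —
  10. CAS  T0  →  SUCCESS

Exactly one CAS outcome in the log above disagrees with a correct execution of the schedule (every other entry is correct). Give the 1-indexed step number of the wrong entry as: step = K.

step = 7

Re-executing:
#1 T0 reads 5
#2 T1 reads 5
#3 T1 CAS(5→6) writes; counter now 6
#4 T3 reads 6
#5 T2 reads 6
#6 T3 CAS(6→7) writes; counter now 7
#7 T2 CAS(6→7) fails; counter now 7
#8 T0 CAS(5→6) fails; counter now 7
#9 T0 reads 7
#10 T0 CAS(7→8) writes; counter now 8
Log disagrees first at step 7.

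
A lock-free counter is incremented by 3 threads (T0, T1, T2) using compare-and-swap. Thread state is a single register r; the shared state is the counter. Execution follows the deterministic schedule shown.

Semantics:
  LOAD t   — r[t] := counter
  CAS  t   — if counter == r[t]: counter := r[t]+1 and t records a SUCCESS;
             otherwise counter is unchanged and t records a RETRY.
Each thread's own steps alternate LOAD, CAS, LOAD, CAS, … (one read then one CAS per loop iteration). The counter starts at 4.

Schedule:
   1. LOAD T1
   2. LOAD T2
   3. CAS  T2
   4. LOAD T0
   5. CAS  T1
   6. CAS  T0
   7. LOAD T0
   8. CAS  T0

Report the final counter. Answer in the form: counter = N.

T1 LOAD — after: cnt=4, r=4 — load
T2 LOAD — after: cnt=4, r=4 — load
T2 CAS — after: cnt=5, r=4 — ok
T0 LOAD — after: cnt=5, r=5 — load
T1 CAS — after: cnt=5, r=4 — retry
T0 CAS — after: cnt=6, r=5 — ok
T0 LOAD — after: cnt=6, r=6 — load
T0 CAS — after: cnt=7, r=6 — ok

counter = 7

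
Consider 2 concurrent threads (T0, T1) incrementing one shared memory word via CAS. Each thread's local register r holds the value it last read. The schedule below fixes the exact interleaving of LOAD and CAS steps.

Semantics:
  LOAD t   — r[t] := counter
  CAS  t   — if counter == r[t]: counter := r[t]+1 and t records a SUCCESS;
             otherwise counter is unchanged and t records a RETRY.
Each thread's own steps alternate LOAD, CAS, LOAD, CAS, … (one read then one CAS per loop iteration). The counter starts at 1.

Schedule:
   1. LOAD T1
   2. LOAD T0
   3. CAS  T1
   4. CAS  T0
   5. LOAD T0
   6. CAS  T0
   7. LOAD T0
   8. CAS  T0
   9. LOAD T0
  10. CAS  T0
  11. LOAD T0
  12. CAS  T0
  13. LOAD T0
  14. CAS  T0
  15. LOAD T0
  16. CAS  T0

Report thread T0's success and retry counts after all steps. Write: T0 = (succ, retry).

T1 LOAD — after: cnt=1, r=1 — load
T0 LOAD — after: cnt=1, r=1 — load
T1 CAS — after: cnt=2, r=1 — ok
T0 CAS — after: cnt=2, r=1 — retry
T0 LOAD — after: cnt=2, r=2 — load
T0 CAS — after: cnt=3, r=2 — ok
T0 LOAD — after: cnt=3, r=3 — load
T0 CAS — after: cnt=4, r=3 — ok
T0 LOAD — after: cnt=4, r=4 — load
T0 CAS — after: cnt=5, r=4 — ok
T0 LOAD — after: cnt=5, r=5 — load
T0 CAS — after: cnt=6, r=5 — ok
T0 LOAD — after: cnt=6, r=6 — load
T0 CAS — after: cnt=7, r=6 — ok
T0 LOAD — after: cnt=7, r=7 — load
T0 CAS — after: cnt=8, r=7 — ok

T0 = (6, 1)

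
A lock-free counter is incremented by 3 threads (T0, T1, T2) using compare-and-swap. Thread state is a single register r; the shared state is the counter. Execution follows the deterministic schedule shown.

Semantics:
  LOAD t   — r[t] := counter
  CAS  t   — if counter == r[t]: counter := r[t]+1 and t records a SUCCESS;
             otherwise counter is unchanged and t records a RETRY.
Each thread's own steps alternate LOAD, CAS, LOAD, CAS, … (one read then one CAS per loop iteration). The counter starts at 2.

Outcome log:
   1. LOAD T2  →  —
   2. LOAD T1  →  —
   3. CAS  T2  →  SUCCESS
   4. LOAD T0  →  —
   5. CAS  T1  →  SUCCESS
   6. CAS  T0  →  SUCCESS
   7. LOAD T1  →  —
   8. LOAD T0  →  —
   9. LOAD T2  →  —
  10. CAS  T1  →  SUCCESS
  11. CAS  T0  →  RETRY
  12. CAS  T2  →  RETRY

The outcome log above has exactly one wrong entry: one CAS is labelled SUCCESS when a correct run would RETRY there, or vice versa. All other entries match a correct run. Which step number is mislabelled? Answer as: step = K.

Re-executing:
step 1: T2 LOAD ⇒ load; ctr=2 reg=2
step 2: T1 LOAD ⇒ load; ctr=2 reg=2
step 3: T2 CAS ⇒ ok; ctr=3 reg=2
step 4: T0 LOAD ⇒ load; ctr=3 reg=3
step 5: T1 CAS ⇒ retry; ctr=3 reg=2
step 6: T0 CAS ⇒ ok; ctr=4 reg=3
step 7: T1 LOAD ⇒ load; ctr=4 reg=4
step 8: T0 LOAD ⇒ load; ctr=4 reg=4
step 9: T2 LOAD ⇒ load; ctr=4 reg=4
step 10: T1 CAS ⇒ ok; ctr=5 reg=4
step 11: T0 CAS ⇒ retry; ctr=5 reg=4
step 12: T2 CAS ⇒ retry; ctr=5 reg=4
Log disagrees first at step 5.

step = 5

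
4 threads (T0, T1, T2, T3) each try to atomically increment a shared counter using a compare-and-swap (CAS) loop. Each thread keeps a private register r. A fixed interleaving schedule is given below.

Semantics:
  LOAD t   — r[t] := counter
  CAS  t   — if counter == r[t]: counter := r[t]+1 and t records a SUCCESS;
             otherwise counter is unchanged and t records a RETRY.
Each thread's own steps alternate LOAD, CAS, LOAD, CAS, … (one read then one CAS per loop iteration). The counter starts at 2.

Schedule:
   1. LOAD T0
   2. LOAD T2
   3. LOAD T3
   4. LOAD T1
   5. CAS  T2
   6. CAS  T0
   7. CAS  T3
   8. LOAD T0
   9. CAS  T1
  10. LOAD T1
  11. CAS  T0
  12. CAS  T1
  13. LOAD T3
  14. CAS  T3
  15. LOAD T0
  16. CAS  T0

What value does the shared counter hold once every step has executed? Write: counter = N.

   1) LOAD T0:  M=2  r_T0=2
   2) LOAD T2:  M=2  r_T2=2
   3) LOAD T3:  M=2  r_T3=2
   4) LOAD T1:  M=2  r_T1=2
   5) CAS  T2:  M=3  r_T2=2 ✓
   6) CAS  T0:  M=3  r_T0=2 ✗
   7) CAS  T3:  M=3  r_T3=2 ✗
   8) LOAD T0:  M=3  r_T0=3
   9) CAS  T1:  M=3  r_T1=2 ✗
  10) LOAD T1:  M=3  r_T1=3
  11) CAS  T0:  M=4  r_T0=3 ✓
  12) CAS  T1:  M=4  r_T1=3 ✗
  13) LOAD T3:  M=4  r_T3=4
  14) CAS  T3:  M=5  r_T3=4 ✓
  15) LOAD T0:  M=5  r_T0=5
  16) CAS  T0:  M=6  r_T0=5 ✓

counter = 6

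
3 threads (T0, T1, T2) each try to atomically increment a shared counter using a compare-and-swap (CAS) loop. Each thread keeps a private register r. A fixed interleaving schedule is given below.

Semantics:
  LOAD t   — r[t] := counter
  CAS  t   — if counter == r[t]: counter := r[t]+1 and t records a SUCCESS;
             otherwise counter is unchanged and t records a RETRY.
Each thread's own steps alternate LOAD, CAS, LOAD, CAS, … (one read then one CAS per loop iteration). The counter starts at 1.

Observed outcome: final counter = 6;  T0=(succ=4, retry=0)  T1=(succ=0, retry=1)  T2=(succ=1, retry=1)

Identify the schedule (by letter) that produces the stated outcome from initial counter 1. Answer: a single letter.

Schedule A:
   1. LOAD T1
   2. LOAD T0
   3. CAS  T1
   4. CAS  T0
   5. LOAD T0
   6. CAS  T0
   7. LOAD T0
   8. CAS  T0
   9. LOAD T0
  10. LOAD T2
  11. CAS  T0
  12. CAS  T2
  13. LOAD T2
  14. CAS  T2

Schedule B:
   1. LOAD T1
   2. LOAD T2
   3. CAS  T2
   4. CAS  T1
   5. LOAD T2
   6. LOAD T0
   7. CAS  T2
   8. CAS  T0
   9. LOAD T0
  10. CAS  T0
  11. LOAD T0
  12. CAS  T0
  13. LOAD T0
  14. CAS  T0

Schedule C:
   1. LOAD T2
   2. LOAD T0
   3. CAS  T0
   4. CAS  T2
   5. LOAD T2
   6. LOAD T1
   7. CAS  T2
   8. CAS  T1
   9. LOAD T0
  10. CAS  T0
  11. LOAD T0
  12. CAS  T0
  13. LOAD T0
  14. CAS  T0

C

Tracing schedule C:
1. LOAD T2 → mem=1 r[T2]=1 [LOAD]
2. LOAD T0 → mem=1 r[T0]=1 [LOAD]
3. CAS T0 → mem=2 r[T0]=1 [OK]
4. CAS T2 → mem=2 r[T2]=1 [RETRY]
5. LOAD T2 → mem=2 r[T2]=2 [LOAD]
6. LOAD T1 → mem=2 r[T1]=2 [LOAD]
7. CAS T2 → mem=3 r[T2]=2 [OK]
8. CAS T1 → mem=3 r[T1]=2 [RETRY]
9. LOAD T0 → mem=3 r[T0]=3 [LOAD]
10. CAS T0 → mem=4 r[T0]=3 [OK]
11. LOAD T0 → mem=4 r[T0]=4 [LOAD]
12. CAS T0 → mem=5 r[T0]=4 [OK]
13. LOAD T0 → mem=5 r[T0]=5 [LOAD]
14. CAS T0 → mem=6 r[T0]=5 [OK]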